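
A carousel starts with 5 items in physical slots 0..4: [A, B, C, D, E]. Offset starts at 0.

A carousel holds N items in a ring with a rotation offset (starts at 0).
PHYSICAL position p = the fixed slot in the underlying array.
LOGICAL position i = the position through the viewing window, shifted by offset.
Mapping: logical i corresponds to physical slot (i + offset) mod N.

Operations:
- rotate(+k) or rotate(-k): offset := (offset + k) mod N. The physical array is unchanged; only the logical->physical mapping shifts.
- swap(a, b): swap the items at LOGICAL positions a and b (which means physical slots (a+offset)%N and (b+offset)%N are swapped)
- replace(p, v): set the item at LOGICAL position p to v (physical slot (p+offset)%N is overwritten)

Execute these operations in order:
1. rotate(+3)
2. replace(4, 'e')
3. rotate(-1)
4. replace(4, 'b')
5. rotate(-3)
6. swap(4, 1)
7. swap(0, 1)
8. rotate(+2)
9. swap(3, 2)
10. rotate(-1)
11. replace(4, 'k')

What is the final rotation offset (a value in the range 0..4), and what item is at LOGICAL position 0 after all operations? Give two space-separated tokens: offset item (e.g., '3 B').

After op 1 (rotate(+3)): offset=3, physical=[A,B,C,D,E], logical=[D,E,A,B,C]
After op 2 (replace(4, 'e')): offset=3, physical=[A,B,e,D,E], logical=[D,E,A,B,e]
After op 3 (rotate(-1)): offset=2, physical=[A,B,e,D,E], logical=[e,D,E,A,B]
After op 4 (replace(4, 'b')): offset=2, physical=[A,b,e,D,E], logical=[e,D,E,A,b]
After op 5 (rotate(-3)): offset=4, physical=[A,b,e,D,E], logical=[E,A,b,e,D]
After op 6 (swap(4, 1)): offset=4, physical=[D,b,e,A,E], logical=[E,D,b,e,A]
After op 7 (swap(0, 1)): offset=4, physical=[E,b,e,A,D], logical=[D,E,b,e,A]
After op 8 (rotate(+2)): offset=1, physical=[E,b,e,A,D], logical=[b,e,A,D,E]
After op 9 (swap(3, 2)): offset=1, physical=[E,b,e,D,A], logical=[b,e,D,A,E]
After op 10 (rotate(-1)): offset=0, physical=[E,b,e,D,A], logical=[E,b,e,D,A]
After op 11 (replace(4, 'k')): offset=0, physical=[E,b,e,D,k], logical=[E,b,e,D,k]

Answer: 0 E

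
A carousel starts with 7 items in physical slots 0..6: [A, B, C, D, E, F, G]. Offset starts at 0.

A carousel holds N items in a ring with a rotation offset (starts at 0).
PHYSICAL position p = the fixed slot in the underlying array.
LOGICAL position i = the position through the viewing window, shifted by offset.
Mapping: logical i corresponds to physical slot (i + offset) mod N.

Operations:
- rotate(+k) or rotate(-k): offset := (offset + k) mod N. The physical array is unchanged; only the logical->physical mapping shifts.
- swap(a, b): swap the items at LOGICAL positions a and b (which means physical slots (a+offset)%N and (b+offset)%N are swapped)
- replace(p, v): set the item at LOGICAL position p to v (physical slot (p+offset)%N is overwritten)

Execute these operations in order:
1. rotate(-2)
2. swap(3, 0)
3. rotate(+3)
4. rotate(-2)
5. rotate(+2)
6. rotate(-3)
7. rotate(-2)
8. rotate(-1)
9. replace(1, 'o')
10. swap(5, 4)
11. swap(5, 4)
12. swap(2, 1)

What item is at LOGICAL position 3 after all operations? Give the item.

After op 1 (rotate(-2)): offset=5, physical=[A,B,C,D,E,F,G], logical=[F,G,A,B,C,D,E]
After op 2 (swap(3, 0)): offset=5, physical=[A,F,C,D,E,B,G], logical=[B,G,A,F,C,D,E]
After op 3 (rotate(+3)): offset=1, physical=[A,F,C,D,E,B,G], logical=[F,C,D,E,B,G,A]
After op 4 (rotate(-2)): offset=6, physical=[A,F,C,D,E,B,G], logical=[G,A,F,C,D,E,B]
After op 5 (rotate(+2)): offset=1, physical=[A,F,C,D,E,B,G], logical=[F,C,D,E,B,G,A]
After op 6 (rotate(-3)): offset=5, physical=[A,F,C,D,E,B,G], logical=[B,G,A,F,C,D,E]
After op 7 (rotate(-2)): offset=3, physical=[A,F,C,D,E,B,G], logical=[D,E,B,G,A,F,C]
After op 8 (rotate(-1)): offset=2, physical=[A,F,C,D,E,B,G], logical=[C,D,E,B,G,A,F]
After op 9 (replace(1, 'o')): offset=2, physical=[A,F,C,o,E,B,G], logical=[C,o,E,B,G,A,F]
After op 10 (swap(5, 4)): offset=2, physical=[G,F,C,o,E,B,A], logical=[C,o,E,B,A,G,F]
After op 11 (swap(5, 4)): offset=2, physical=[A,F,C,o,E,B,G], logical=[C,o,E,B,G,A,F]
After op 12 (swap(2, 1)): offset=2, physical=[A,F,C,E,o,B,G], logical=[C,E,o,B,G,A,F]

Answer: B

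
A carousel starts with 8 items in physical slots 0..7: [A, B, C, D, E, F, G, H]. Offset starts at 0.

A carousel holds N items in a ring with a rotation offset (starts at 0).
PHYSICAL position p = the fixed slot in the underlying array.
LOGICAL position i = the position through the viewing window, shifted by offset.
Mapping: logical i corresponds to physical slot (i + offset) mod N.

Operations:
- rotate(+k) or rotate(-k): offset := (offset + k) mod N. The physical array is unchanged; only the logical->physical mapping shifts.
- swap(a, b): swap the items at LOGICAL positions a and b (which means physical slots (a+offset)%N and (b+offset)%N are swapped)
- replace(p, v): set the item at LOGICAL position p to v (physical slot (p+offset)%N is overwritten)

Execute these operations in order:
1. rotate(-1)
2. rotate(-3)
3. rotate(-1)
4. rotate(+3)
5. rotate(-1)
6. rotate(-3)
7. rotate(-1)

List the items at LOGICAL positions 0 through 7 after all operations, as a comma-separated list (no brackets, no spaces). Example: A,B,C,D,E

Answer: B,C,D,E,F,G,H,A

Derivation:
After op 1 (rotate(-1)): offset=7, physical=[A,B,C,D,E,F,G,H], logical=[H,A,B,C,D,E,F,G]
After op 2 (rotate(-3)): offset=4, physical=[A,B,C,D,E,F,G,H], logical=[E,F,G,H,A,B,C,D]
After op 3 (rotate(-1)): offset=3, physical=[A,B,C,D,E,F,G,H], logical=[D,E,F,G,H,A,B,C]
After op 4 (rotate(+3)): offset=6, physical=[A,B,C,D,E,F,G,H], logical=[G,H,A,B,C,D,E,F]
After op 5 (rotate(-1)): offset=5, physical=[A,B,C,D,E,F,G,H], logical=[F,G,H,A,B,C,D,E]
After op 6 (rotate(-3)): offset=2, physical=[A,B,C,D,E,F,G,H], logical=[C,D,E,F,G,H,A,B]
After op 7 (rotate(-1)): offset=1, physical=[A,B,C,D,E,F,G,H], logical=[B,C,D,E,F,G,H,A]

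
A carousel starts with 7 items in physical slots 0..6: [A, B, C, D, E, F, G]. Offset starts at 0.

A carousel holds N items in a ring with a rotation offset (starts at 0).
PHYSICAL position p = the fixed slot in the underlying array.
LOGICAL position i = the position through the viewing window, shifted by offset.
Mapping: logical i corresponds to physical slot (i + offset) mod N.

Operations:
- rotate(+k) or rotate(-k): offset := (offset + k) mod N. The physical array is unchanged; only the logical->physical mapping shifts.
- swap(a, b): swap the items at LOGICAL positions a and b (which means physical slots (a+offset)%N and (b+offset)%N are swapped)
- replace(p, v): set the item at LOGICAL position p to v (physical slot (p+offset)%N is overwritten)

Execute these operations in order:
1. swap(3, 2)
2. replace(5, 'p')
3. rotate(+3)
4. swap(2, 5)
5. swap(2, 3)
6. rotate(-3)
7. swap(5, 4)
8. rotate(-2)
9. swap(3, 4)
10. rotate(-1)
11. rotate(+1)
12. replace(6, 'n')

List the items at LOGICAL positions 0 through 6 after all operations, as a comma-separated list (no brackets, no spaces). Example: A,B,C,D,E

After op 1 (swap(3, 2)): offset=0, physical=[A,B,D,C,E,F,G], logical=[A,B,D,C,E,F,G]
After op 2 (replace(5, 'p')): offset=0, physical=[A,B,D,C,E,p,G], logical=[A,B,D,C,E,p,G]
After op 3 (rotate(+3)): offset=3, physical=[A,B,D,C,E,p,G], logical=[C,E,p,G,A,B,D]
After op 4 (swap(2, 5)): offset=3, physical=[A,p,D,C,E,B,G], logical=[C,E,B,G,A,p,D]
After op 5 (swap(2, 3)): offset=3, physical=[A,p,D,C,E,G,B], logical=[C,E,G,B,A,p,D]
After op 6 (rotate(-3)): offset=0, physical=[A,p,D,C,E,G,B], logical=[A,p,D,C,E,G,B]
After op 7 (swap(5, 4)): offset=0, physical=[A,p,D,C,G,E,B], logical=[A,p,D,C,G,E,B]
After op 8 (rotate(-2)): offset=5, physical=[A,p,D,C,G,E,B], logical=[E,B,A,p,D,C,G]
After op 9 (swap(3, 4)): offset=5, physical=[A,D,p,C,G,E,B], logical=[E,B,A,D,p,C,G]
After op 10 (rotate(-1)): offset=4, physical=[A,D,p,C,G,E,B], logical=[G,E,B,A,D,p,C]
After op 11 (rotate(+1)): offset=5, physical=[A,D,p,C,G,E,B], logical=[E,B,A,D,p,C,G]
After op 12 (replace(6, 'n')): offset=5, physical=[A,D,p,C,n,E,B], logical=[E,B,A,D,p,C,n]

Answer: E,B,A,D,p,C,n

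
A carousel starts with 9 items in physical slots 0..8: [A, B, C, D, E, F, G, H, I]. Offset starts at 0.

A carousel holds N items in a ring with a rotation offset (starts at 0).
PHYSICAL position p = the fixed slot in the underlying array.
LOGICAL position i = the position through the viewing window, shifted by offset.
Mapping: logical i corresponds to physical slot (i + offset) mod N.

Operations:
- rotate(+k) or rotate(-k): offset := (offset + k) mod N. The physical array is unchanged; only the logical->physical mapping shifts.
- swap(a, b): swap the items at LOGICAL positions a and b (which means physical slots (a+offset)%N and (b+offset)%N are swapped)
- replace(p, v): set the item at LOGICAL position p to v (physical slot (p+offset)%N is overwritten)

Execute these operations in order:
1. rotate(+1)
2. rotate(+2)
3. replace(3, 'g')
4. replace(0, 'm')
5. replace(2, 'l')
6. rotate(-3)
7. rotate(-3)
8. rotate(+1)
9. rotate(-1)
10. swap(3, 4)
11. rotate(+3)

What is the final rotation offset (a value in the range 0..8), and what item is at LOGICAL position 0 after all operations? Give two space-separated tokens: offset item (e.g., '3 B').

Answer: 0 B

Derivation:
After op 1 (rotate(+1)): offset=1, physical=[A,B,C,D,E,F,G,H,I], logical=[B,C,D,E,F,G,H,I,A]
After op 2 (rotate(+2)): offset=3, physical=[A,B,C,D,E,F,G,H,I], logical=[D,E,F,G,H,I,A,B,C]
After op 3 (replace(3, 'g')): offset=3, physical=[A,B,C,D,E,F,g,H,I], logical=[D,E,F,g,H,I,A,B,C]
After op 4 (replace(0, 'm')): offset=3, physical=[A,B,C,m,E,F,g,H,I], logical=[m,E,F,g,H,I,A,B,C]
After op 5 (replace(2, 'l')): offset=3, physical=[A,B,C,m,E,l,g,H,I], logical=[m,E,l,g,H,I,A,B,C]
After op 6 (rotate(-3)): offset=0, physical=[A,B,C,m,E,l,g,H,I], logical=[A,B,C,m,E,l,g,H,I]
After op 7 (rotate(-3)): offset=6, physical=[A,B,C,m,E,l,g,H,I], logical=[g,H,I,A,B,C,m,E,l]
After op 8 (rotate(+1)): offset=7, physical=[A,B,C,m,E,l,g,H,I], logical=[H,I,A,B,C,m,E,l,g]
After op 9 (rotate(-1)): offset=6, physical=[A,B,C,m,E,l,g,H,I], logical=[g,H,I,A,B,C,m,E,l]
After op 10 (swap(3, 4)): offset=6, physical=[B,A,C,m,E,l,g,H,I], logical=[g,H,I,B,A,C,m,E,l]
After op 11 (rotate(+3)): offset=0, physical=[B,A,C,m,E,l,g,H,I], logical=[B,A,C,m,E,l,g,H,I]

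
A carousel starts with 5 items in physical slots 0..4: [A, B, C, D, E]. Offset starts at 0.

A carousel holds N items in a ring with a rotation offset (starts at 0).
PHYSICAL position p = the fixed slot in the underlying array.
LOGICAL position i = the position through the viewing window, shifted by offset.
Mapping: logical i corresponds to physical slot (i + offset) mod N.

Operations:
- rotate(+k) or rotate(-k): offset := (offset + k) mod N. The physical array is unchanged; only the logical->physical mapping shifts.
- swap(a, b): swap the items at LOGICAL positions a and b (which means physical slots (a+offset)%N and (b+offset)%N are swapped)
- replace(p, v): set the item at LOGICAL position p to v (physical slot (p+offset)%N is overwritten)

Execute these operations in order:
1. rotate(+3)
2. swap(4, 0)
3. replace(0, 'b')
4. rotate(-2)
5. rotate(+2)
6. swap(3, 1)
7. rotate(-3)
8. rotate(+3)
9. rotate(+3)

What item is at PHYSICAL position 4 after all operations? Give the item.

Answer: B

Derivation:
After op 1 (rotate(+3)): offset=3, physical=[A,B,C,D,E], logical=[D,E,A,B,C]
After op 2 (swap(4, 0)): offset=3, physical=[A,B,D,C,E], logical=[C,E,A,B,D]
After op 3 (replace(0, 'b')): offset=3, physical=[A,B,D,b,E], logical=[b,E,A,B,D]
After op 4 (rotate(-2)): offset=1, physical=[A,B,D,b,E], logical=[B,D,b,E,A]
After op 5 (rotate(+2)): offset=3, physical=[A,B,D,b,E], logical=[b,E,A,B,D]
After op 6 (swap(3, 1)): offset=3, physical=[A,E,D,b,B], logical=[b,B,A,E,D]
After op 7 (rotate(-3)): offset=0, physical=[A,E,D,b,B], logical=[A,E,D,b,B]
After op 8 (rotate(+3)): offset=3, physical=[A,E,D,b,B], logical=[b,B,A,E,D]
After op 9 (rotate(+3)): offset=1, physical=[A,E,D,b,B], logical=[E,D,b,B,A]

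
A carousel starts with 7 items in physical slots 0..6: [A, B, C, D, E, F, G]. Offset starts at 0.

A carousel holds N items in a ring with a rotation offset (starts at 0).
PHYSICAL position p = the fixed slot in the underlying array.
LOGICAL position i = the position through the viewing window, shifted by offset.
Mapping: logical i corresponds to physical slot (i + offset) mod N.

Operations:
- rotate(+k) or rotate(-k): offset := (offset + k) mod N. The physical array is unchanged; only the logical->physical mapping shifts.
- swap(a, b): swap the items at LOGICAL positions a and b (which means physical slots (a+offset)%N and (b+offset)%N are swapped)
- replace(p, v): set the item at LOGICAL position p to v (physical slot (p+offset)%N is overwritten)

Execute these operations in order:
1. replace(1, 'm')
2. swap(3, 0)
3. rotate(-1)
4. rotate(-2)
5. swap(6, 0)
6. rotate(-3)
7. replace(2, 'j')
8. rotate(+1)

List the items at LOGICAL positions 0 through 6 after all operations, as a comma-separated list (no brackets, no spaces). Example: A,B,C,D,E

After op 1 (replace(1, 'm')): offset=0, physical=[A,m,C,D,E,F,G], logical=[A,m,C,D,E,F,G]
After op 2 (swap(3, 0)): offset=0, physical=[D,m,C,A,E,F,G], logical=[D,m,C,A,E,F,G]
After op 3 (rotate(-1)): offset=6, physical=[D,m,C,A,E,F,G], logical=[G,D,m,C,A,E,F]
After op 4 (rotate(-2)): offset=4, physical=[D,m,C,A,E,F,G], logical=[E,F,G,D,m,C,A]
After op 5 (swap(6, 0)): offset=4, physical=[D,m,C,E,A,F,G], logical=[A,F,G,D,m,C,E]
After op 6 (rotate(-3)): offset=1, physical=[D,m,C,E,A,F,G], logical=[m,C,E,A,F,G,D]
After op 7 (replace(2, 'j')): offset=1, physical=[D,m,C,j,A,F,G], logical=[m,C,j,A,F,G,D]
After op 8 (rotate(+1)): offset=2, physical=[D,m,C,j,A,F,G], logical=[C,j,A,F,G,D,m]

Answer: C,j,A,F,G,D,m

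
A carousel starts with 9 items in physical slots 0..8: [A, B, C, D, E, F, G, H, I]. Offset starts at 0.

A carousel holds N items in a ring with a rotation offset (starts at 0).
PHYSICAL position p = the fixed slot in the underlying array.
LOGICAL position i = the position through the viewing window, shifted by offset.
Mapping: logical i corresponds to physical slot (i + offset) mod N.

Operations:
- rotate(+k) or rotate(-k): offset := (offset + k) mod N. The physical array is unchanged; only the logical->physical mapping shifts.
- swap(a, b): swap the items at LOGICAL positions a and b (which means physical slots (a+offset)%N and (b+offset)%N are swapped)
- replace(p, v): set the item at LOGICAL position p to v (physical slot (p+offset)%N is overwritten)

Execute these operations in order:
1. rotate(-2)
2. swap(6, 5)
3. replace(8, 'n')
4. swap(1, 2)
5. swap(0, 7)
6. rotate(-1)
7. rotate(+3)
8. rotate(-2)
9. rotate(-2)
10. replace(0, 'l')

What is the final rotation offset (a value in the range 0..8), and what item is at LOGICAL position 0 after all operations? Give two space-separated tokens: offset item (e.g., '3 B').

Answer: 5 l

Derivation:
After op 1 (rotate(-2)): offset=7, physical=[A,B,C,D,E,F,G,H,I], logical=[H,I,A,B,C,D,E,F,G]
After op 2 (swap(6, 5)): offset=7, physical=[A,B,C,E,D,F,G,H,I], logical=[H,I,A,B,C,E,D,F,G]
After op 3 (replace(8, 'n')): offset=7, physical=[A,B,C,E,D,F,n,H,I], logical=[H,I,A,B,C,E,D,F,n]
After op 4 (swap(1, 2)): offset=7, physical=[I,B,C,E,D,F,n,H,A], logical=[H,A,I,B,C,E,D,F,n]
After op 5 (swap(0, 7)): offset=7, physical=[I,B,C,E,D,H,n,F,A], logical=[F,A,I,B,C,E,D,H,n]
After op 6 (rotate(-1)): offset=6, physical=[I,B,C,E,D,H,n,F,A], logical=[n,F,A,I,B,C,E,D,H]
After op 7 (rotate(+3)): offset=0, physical=[I,B,C,E,D,H,n,F,A], logical=[I,B,C,E,D,H,n,F,A]
After op 8 (rotate(-2)): offset=7, physical=[I,B,C,E,D,H,n,F,A], logical=[F,A,I,B,C,E,D,H,n]
After op 9 (rotate(-2)): offset=5, physical=[I,B,C,E,D,H,n,F,A], logical=[H,n,F,A,I,B,C,E,D]
After op 10 (replace(0, 'l')): offset=5, physical=[I,B,C,E,D,l,n,F,A], logical=[l,n,F,A,I,B,C,E,D]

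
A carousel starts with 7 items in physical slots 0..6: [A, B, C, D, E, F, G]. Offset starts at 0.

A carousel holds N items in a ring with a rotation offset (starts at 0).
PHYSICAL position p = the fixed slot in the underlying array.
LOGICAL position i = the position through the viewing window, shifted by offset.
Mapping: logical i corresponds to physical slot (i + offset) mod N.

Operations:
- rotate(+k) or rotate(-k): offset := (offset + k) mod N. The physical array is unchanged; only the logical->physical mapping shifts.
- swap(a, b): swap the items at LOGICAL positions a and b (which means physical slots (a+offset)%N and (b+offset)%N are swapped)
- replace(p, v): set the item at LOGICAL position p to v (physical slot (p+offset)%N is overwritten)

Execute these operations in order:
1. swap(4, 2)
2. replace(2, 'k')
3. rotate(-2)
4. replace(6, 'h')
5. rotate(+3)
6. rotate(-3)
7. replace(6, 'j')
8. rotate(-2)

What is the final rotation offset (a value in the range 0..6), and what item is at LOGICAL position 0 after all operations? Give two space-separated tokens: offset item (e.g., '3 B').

Answer: 3 D

Derivation:
After op 1 (swap(4, 2)): offset=0, physical=[A,B,E,D,C,F,G], logical=[A,B,E,D,C,F,G]
After op 2 (replace(2, 'k')): offset=0, physical=[A,B,k,D,C,F,G], logical=[A,B,k,D,C,F,G]
After op 3 (rotate(-2)): offset=5, physical=[A,B,k,D,C,F,G], logical=[F,G,A,B,k,D,C]
After op 4 (replace(6, 'h')): offset=5, physical=[A,B,k,D,h,F,G], logical=[F,G,A,B,k,D,h]
After op 5 (rotate(+3)): offset=1, physical=[A,B,k,D,h,F,G], logical=[B,k,D,h,F,G,A]
After op 6 (rotate(-3)): offset=5, physical=[A,B,k,D,h,F,G], logical=[F,G,A,B,k,D,h]
After op 7 (replace(6, 'j')): offset=5, physical=[A,B,k,D,j,F,G], logical=[F,G,A,B,k,D,j]
After op 8 (rotate(-2)): offset=3, physical=[A,B,k,D,j,F,G], logical=[D,j,F,G,A,B,k]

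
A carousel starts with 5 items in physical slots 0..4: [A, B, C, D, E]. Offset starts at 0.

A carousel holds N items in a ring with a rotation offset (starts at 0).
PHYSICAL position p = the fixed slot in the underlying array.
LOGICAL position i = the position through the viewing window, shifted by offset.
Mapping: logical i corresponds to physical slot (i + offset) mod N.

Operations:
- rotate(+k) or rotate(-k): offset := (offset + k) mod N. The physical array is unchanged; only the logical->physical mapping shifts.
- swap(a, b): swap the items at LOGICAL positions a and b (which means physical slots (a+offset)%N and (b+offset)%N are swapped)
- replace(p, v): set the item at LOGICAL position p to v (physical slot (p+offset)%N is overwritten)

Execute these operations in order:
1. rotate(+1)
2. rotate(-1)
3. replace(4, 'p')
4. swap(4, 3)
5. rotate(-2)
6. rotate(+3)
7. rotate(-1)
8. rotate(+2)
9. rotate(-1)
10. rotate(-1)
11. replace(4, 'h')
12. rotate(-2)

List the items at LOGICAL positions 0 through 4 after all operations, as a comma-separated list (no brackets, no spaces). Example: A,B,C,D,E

Answer: p,h,A,B,C

Derivation:
After op 1 (rotate(+1)): offset=1, physical=[A,B,C,D,E], logical=[B,C,D,E,A]
After op 2 (rotate(-1)): offset=0, physical=[A,B,C,D,E], logical=[A,B,C,D,E]
After op 3 (replace(4, 'p')): offset=0, physical=[A,B,C,D,p], logical=[A,B,C,D,p]
After op 4 (swap(4, 3)): offset=0, physical=[A,B,C,p,D], logical=[A,B,C,p,D]
After op 5 (rotate(-2)): offset=3, physical=[A,B,C,p,D], logical=[p,D,A,B,C]
After op 6 (rotate(+3)): offset=1, physical=[A,B,C,p,D], logical=[B,C,p,D,A]
After op 7 (rotate(-1)): offset=0, physical=[A,B,C,p,D], logical=[A,B,C,p,D]
After op 8 (rotate(+2)): offset=2, physical=[A,B,C,p,D], logical=[C,p,D,A,B]
After op 9 (rotate(-1)): offset=1, physical=[A,B,C,p,D], logical=[B,C,p,D,A]
After op 10 (rotate(-1)): offset=0, physical=[A,B,C,p,D], logical=[A,B,C,p,D]
After op 11 (replace(4, 'h')): offset=0, physical=[A,B,C,p,h], logical=[A,B,C,p,h]
After op 12 (rotate(-2)): offset=3, physical=[A,B,C,p,h], logical=[p,h,A,B,C]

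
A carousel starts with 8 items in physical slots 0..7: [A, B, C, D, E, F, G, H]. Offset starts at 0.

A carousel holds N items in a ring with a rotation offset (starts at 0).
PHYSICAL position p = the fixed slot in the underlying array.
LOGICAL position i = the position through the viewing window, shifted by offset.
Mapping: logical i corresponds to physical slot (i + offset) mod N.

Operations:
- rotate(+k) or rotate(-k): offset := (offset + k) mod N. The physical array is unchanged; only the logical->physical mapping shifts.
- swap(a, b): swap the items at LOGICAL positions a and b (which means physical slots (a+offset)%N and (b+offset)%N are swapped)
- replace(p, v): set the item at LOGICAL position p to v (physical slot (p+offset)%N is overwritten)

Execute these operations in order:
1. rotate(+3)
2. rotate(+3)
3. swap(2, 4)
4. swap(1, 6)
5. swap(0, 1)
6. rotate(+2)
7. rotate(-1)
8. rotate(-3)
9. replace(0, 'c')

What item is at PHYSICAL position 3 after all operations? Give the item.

Answer: D

Derivation:
After op 1 (rotate(+3)): offset=3, physical=[A,B,C,D,E,F,G,H], logical=[D,E,F,G,H,A,B,C]
After op 2 (rotate(+3)): offset=6, physical=[A,B,C,D,E,F,G,H], logical=[G,H,A,B,C,D,E,F]
After op 3 (swap(2, 4)): offset=6, physical=[C,B,A,D,E,F,G,H], logical=[G,H,C,B,A,D,E,F]
After op 4 (swap(1, 6)): offset=6, physical=[C,B,A,D,H,F,G,E], logical=[G,E,C,B,A,D,H,F]
After op 5 (swap(0, 1)): offset=6, physical=[C,B,A,D,H,F,E,G], logical=[E,G,C,B,A,D,H,F]
After op 6 (rotate(+2)): offset=0, physical=[C,B,A,D,H,F,E,G], logical=[C,B,A,D,H,F,E,G]
After op 7 (rotate(-1)): offset=7, physical=[C,B,A,D,H,F,E,G], logical=[G,C,B,A,D,H,F,E]
After op 8 (rotate(-3)): offset=4, physical=[C,B,A,D,H,F,E,G], logical=[H,F,E,G,C,B,A,D]
After op 9 (replace(0, 'c')): offset=4, physical=[C,B,A,D,c,F,E,G], logical=[c,F,E,G,C,B,A,D]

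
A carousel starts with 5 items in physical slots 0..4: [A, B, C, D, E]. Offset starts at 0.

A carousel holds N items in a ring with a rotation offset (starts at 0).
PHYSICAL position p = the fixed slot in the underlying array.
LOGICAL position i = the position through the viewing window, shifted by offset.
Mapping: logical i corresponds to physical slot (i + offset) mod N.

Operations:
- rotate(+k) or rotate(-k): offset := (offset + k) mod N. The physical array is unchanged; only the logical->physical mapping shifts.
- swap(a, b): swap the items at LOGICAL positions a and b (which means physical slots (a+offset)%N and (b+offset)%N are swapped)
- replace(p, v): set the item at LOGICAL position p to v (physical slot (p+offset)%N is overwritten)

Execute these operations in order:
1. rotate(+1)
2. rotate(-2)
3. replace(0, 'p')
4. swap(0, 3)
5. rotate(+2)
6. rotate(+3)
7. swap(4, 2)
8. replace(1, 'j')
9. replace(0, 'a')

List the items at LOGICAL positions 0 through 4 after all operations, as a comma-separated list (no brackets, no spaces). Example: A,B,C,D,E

After op 1 (rotate(+1)): offset=1, physical=[A,B,C,D,E], logical=[B,C,D,E,A]
After op 2 (rotate(-2)): offset=4, physical=[A,B,C,D,E], logical=[E,A,B,C,D]
After op 3 (replace(0, 'p')): offset=4, physical=[A,B,C,D,p], logical=[p,A,B,C,D]
After op 4 (swap(0, 3)): offset=4, physical=[A,B,p,D,C], logical=[C,A,B,p,D]
After op 5 (rotate(+2)): offset=1, physical=[A,B,p,D,C], logical=[B,p,D,C,A]
After op 6 (rotate(+3)): offset=4, physical=[A,B,p,D,C], logical=[C,A,B,p,D]
After op 7 (swap(4, 2)): offset=4, physical=[A,D,p,B,C], logical=[C,A,D,p,B]
After op 8 (replace(1, 'j')): offset=4, physical=[j,D,p,B,C], logical=[C,j,D,p,B]
After op 9 (replace(0, 'a')): offset=4, physical=[j,D,p,B,a], logical=[a,j,D,p,B]

Answer: a,j,D,p,B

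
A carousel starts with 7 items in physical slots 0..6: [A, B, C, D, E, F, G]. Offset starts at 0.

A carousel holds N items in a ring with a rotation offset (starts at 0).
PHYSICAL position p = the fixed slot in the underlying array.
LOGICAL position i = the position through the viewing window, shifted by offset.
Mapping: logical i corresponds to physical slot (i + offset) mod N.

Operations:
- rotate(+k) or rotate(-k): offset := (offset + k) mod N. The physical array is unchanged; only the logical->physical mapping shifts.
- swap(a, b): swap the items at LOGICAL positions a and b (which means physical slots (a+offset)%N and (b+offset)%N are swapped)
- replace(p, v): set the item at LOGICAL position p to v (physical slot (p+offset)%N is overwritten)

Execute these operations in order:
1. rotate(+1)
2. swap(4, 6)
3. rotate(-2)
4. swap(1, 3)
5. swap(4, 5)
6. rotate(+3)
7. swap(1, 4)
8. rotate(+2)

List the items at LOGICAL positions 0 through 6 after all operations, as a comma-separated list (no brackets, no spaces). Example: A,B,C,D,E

Answer: D,A,E,C,B,F,G

Derivation:
After op 1 (rotate(+1)): offset=1, physical=[A,B,C,D,E,F,G], logical=[B,C,D,E,F,G,A]
After op 2 (swap(4, 6)): offset=1, physical=[F,B,C,D,E,A,G], logical=[B,C,D,E,A,G,F]
After op 3 (rotate(-2)): offset=6, physical=[F,B,C,D,E,A,G], logical=[G,F,B,C,D,E,A]
After op 4 (swap(1, 3)): offset=6, physical=[C,B,F,D,E,A,G], logical=[G,C,B,F,D,E,A]
After op 5 (swap(4, 5)): offset=6, physical=[C,B,F,E,D,A,G], logical=[G,C,B,F,E,D,A]
After op 6 (rotate(+3)): offset=2, physical=[C,B,F,E,D,A,G], logical=[F,E,D,A,G,C,B]
After op 7 (swap(1, 4)): offset=2, physical=[C,B,F,G,D,A,E], logical=[F,G,D,A,E,C,B]
After op 8 (rotate(+2)): offset=4, physical=[C,B,F,G,D,A,E], logical=[D,A,E,C,B,F,G]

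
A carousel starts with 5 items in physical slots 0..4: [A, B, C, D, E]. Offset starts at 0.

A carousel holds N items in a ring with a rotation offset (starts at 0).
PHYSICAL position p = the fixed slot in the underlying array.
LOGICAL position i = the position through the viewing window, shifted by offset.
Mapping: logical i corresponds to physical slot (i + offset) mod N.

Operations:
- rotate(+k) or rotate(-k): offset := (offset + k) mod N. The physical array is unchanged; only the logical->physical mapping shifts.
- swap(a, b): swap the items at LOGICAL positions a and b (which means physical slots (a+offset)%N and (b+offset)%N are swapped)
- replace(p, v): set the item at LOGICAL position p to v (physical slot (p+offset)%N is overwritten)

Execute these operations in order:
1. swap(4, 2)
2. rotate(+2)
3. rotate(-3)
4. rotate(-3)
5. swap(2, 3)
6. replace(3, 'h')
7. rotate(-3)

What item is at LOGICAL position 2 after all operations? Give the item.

After op 1 (swap(4, 2)): offset=0, physical=[A,B,E,D,C], logical=[A,B,E,D,C]
After op 2 (rotate(+2)): offset=2, physical=[A,B,E,D,C], logical=[E,D,C,A,B]
After op 3 (rotate(-3)): offset=4, physical=[A,B,E,D,C], logical=[C,A,B,E,D]
After op 4 (rotate(-3)): offset=1, physical=[A,B,E,D,C], logical=[B,E,D,C,A]
After op 5 (swap(2, 3)): offset=1, physical=[A,B,E,C,D], logical=[B,E,C,D,A]
After op 6 (replace(3, 'h')): offset=1, physical=[A,B,E,C,h], logical=[B,E,C,h,A]
After op 7 (rotate(-3)): offset=3, physical=[A,B,E,C,h], logical=[C,h,A,B,E]

Answer: A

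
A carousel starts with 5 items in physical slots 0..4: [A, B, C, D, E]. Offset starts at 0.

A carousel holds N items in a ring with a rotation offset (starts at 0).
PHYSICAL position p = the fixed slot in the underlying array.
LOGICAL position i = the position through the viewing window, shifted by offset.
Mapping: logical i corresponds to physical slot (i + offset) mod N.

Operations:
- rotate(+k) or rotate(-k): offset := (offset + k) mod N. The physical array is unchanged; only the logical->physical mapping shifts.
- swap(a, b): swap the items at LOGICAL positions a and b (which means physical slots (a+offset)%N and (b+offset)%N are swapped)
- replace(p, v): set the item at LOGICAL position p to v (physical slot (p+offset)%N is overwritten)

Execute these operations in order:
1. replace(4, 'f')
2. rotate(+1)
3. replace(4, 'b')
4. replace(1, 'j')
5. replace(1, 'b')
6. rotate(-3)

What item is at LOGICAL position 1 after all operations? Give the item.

After op 1 (replace(4, 'f')): offset=0, physical=[A,B,C,D,f], logical=[A,B,C,D,f]
After op 2 (rotate(+1)): offset=1, physical=[A,B,C,D,f], logical=[B,C,D,f,A]
After op 3 (replace(4, 'b')): offset=1, physical=[b,B,C,D,f], logical=[B,C,D,f,b]
After op 4 (replace(1, 'j')): offset=1, physical=[b,B,j,D,f], logical=[B,j,D,f,b]
After op 5 (replace(1, 'b')): offset=1, physical=[b,B,b,D,f], logical=[B,b,D,f,b]
After op 6 (rotate(-3)): offset=3, physical=[b,B,b,D,f], logical=[D,f,b,B,b]

Answer: f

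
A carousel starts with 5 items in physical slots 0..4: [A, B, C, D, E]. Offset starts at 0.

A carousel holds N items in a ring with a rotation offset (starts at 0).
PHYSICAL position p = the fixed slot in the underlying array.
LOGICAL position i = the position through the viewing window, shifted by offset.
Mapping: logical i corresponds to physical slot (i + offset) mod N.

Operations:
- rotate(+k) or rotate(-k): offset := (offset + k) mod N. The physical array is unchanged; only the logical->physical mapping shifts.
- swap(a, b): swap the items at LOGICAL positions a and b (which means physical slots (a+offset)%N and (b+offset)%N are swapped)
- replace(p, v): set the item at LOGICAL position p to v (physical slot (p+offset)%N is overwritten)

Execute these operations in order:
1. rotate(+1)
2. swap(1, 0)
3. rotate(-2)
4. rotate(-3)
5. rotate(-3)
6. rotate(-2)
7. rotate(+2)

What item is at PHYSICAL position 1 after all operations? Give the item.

After op 1 (rotate(+1)): offset=1, physical=[A,B,C,D,E], logical=[B,C,D,E,A]
After op 2 (swap(1, 0)): offset=1, physical=[A,C,B,D,E], logical=[C,B,D,E,A]
After op 3 (rotate(-2)): offset=4, physical=[A,C,B,D,E], logical=[E,A,C,B,D]
After op 4 (rotate(-3)): offset=1, physical=[A,C,B,D,E], logical=[C,B,D,E,A]
After op 5 (rotate(-3)): offset=3, physical=[A,C,B,D,E], logical=[D,E,A,C,B]
After op 6 (rotate(-2)): offset=1, physical=[A,C,B,D,E], logical=[C,B,D,E,A]
After op 7 (rotate(+2)): offset=3, physical=[A,C,B,D,E], logical=[D,E,A,C,B]

Answer: C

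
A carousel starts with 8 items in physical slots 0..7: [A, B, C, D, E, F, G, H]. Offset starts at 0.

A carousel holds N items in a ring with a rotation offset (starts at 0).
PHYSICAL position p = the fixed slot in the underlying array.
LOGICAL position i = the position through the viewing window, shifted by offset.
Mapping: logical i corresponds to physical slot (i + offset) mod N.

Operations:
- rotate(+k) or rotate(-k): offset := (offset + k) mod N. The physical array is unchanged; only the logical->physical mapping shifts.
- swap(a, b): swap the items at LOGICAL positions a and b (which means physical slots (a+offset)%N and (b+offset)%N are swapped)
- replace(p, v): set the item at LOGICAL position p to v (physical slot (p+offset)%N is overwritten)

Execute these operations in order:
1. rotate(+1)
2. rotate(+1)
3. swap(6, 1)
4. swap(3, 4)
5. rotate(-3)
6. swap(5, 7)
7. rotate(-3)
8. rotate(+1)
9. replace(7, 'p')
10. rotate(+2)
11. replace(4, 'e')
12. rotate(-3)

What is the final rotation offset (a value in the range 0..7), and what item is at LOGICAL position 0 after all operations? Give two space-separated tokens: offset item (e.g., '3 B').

After op 1 (rotate(+1)): offset=1, physical=[A,B,C,D,E,F,G,H], logical=[B,C,D,E,F,G,H,A]
After op 2 (rotate(+1)): offset=2, physical=[A,B,C,D,E,F,G,H], logical=[C,D,E,F,G,H,A,B]
After op 3 (swap(6, 1)): offset=2, physical=[D,B,C,A,E,F,G,H], logical=[C,A,E,F,G,H,D,B]
After op 4 (swap(3, 4)): offset=2, physical=[D,B,C,A,E,G,F,H], logical=[C,A,E,G,F,H,D,B]
After op 5 (rotate(-3)): offset=7, physical=[D,B,C,A,E,G,F,H], logical=[H,D,B,C,A,E,G,F]
After op 6 (swap(5, 7)): offset=7, physical=[D,B,C,A,F,G,E,H], logical=[H,D,B,C,A,F,G,E]
After op 7 (rotate(-3)): offset=4, physical=[D,B,C,A,F,G,E,H], logical=[F,G,E,H,D,B,C,A]
After op 8 (rotate(+1)): offset=5, physical=[D,B,C,A,F,G,E,H], logical=[G,E,H,D,B,C,A,F]
After op 9 (replace(7, 'p')): offset=5, physical=[D,B,C,A,p,G,E,H], logical=[G,E,H,D,B,C,A,p]
After op 10 (rotate(+2)): offset=7, physical=[D,B,C,A,p,G,E,H], logical=[H,D,B,C,A,p,G,E]
After op 11 (replace(4, 'e')): offset=7, physical=[D,B,C,e,p,G,E,H], logical=[H,D,B,C,e,p,G,E]
After op 12 (rotate(-3)): offset=4, physical=[D,B,C,e,p,G,E,H], logical=[p,G,E,H,D,B,C,e]

Answer: 4 p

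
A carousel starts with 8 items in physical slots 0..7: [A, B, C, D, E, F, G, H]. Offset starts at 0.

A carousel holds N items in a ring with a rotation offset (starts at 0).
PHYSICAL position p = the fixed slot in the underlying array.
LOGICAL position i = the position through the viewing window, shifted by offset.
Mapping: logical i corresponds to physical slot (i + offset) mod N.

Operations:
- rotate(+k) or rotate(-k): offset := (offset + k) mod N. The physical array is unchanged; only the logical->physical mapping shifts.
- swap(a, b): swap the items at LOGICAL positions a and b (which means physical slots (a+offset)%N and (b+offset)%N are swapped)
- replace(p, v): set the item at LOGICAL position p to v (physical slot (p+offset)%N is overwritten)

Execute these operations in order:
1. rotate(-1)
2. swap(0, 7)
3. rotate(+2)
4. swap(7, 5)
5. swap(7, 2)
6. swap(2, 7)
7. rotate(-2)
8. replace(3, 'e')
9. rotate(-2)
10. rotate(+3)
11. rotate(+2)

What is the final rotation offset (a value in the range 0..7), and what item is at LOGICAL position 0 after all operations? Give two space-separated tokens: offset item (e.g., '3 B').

After op 1 (rotate(-1)): offset=7, physical=[A,B,C,D,E,F,G,H], logical=[H,A,B,C,D,E,F,G]
After op 2 (swap(0, 7)): offset=7, physical=[A,B,C,D,E,F,H,G], logical=[G,A,B,C,D,E,F,H]
After op 3 (rotate(+2)): offset=1, physical=[A,B,C,D,E,F,H,G], logical=[B,C,D,E,F,H,G,A]
After op 4 (swap(7, 5)): offset=1, physical=[H,B,C,D,E,F,A,G], logical=[B,C,D,E,F,A,G,H]
After op 5 (swap(7, 2)): offset=1, physical=[D,B,C,H,E,F,A,G], logical=[B,C,H,E,F,A,G,D]
After op 6 (swap(2, 7)): offset=1, physical=[H,B,C,D,E,F,A,G], logical=[B,C,D,E,F,A,G,H]
After op 7 (rotate(-2)): offset=7, physical=[H,B,C,D,E,F,A,G], logical=[G,H,B,C,D,E,F,A]
After op 8 (replace(3, 'e')): offset=7, physical=[H,B,e,D,E,F,A,G], logical=[G,H,B,e,D,E,F,A]
After op 9 (rotate(-2)): offset=5, physical=[H,B,e,D,E,F,A,G], logical=[F,A,G,H,B,e,D,E]
After op 10 (rotate(+3)): offset=0, physical=[H,B,e,D,E,F,A,G], logical=[H,B,e,D,E,F,A,G]
After op 11 (rotate(+2)): offset=2, physical=[H,B,e,D,E,F,A,G], logical=[e,D,E,F,A,G,H,B]

Answer: 2 e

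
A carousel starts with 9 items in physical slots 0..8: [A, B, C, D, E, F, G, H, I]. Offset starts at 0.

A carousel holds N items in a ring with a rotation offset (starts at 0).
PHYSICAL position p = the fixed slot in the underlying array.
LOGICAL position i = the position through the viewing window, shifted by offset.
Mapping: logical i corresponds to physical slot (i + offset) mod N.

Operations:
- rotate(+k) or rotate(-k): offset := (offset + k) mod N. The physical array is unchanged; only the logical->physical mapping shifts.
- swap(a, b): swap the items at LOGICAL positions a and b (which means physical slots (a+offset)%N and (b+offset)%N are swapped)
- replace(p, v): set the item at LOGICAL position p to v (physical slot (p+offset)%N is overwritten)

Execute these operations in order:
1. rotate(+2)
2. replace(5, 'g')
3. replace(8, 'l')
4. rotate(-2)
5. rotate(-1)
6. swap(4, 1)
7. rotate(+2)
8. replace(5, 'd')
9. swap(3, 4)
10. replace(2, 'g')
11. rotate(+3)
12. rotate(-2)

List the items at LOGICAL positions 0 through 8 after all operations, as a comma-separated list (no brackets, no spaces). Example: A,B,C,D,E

After op 1 (rotate(+2)): offset=2, physical=[A,B,C,D,E,F,G,H,I], logical=[C,D,E,F,G,H,I,A,B]
After op 2 (replace(5, 'g')): offset=2, physical=[A,B,C,D,E,F,G,g,I], logical=[C,D,E,F,G,g,I,A,B]
After op 3 (replace(8, 'l')): offset=2, physical=[A,l,C,D,E,F,G,g,I], logical=[C,D,E,F,G,g,I,A,l]
After op 4 (rotate(-2)): offset=0, physical=[A,l,C,D,E,F,G,g,I], logical=[A,l,C,D,E,F,G,g,I]
After op 5 (rotate(-1)): offset=8, physical=[A,l,C,D,E,F,G,g,I], logical=[I,A,l,C,D,E,F,G,g]
After op 6 (swap(4, 1)): offset=8, physical=[D,l,C,A,E,F,G,g,I], logical=[I,D,l,C,A,E,F,G,g]
After op 7 (rotate(+2)): offset=1, physical=[D,l,C,A,E,F,G,g,I], logical=[l,C,A,E,F,G,g,I,D]
After op 8 (replace(5, 'd')): offset=1, physical=[D,l,C,A,E,F,d,g,I], logical=[l,C,A,E,F,d,g,I,D]
After op 9 (swap(3, 4)): offset=1, physical=[D,l,C,A,F,E,d,g,I], logical=[l,C,A,F,E,d,g,I,D]
After op 10 (replace(2, 'g')): offset=1, physical=[D,l,C,g,F,E,d,g,I], logical=[l,C,g,F,E,d,g,I,D]
After op 11 (rotate(+3)): offset=4, physical=[D,l,C,g,F,E,d,g,I], logical=[F,E,d,g,I,D,l,C,g]
After op 12 (rotate(-2)): offset=2, physical=[D,l,C,g,F,E,d,g,I], logical=[C,g,F,E,d,g,I,D,l]

Answer: C,g,F,E,d,g,I,D,l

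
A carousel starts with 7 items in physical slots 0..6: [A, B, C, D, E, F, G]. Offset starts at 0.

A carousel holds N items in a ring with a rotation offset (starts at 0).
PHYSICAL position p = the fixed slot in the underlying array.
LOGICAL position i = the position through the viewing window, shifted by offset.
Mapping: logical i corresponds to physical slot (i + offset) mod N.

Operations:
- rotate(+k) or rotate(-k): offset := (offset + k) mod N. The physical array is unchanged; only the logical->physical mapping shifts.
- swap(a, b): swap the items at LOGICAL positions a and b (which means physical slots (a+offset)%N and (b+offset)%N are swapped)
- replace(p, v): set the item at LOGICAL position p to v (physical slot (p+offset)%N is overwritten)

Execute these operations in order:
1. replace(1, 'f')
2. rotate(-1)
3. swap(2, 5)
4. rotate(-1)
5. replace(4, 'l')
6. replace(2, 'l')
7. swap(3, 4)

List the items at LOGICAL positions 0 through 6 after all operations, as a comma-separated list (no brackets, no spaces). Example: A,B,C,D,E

After op 1 (replace(1, 'f')): offset=0, physical=[A,f,C,D,E,F,G], logical=[A,f,C,D,E,F,G]
After op 2 (rotate(-1)): offset=6, physical=[A,f,C,D,E,F,G], logical=[G,A,f,C,D,E,F]
After op 3 (swap(2, 5)): offset=6, physical=[A,E,C,D,f,F,G], logical=[G,A,E,C,D,f,F]
After op 4 (rotate(-1)): offset=5, physical=[A,E,C,D,f,F,G], logical=[F,G,A,E,C,D,f]
After op 5 (replace(4, 'l')): offset=5, physical=[A,E,l,D,f,F,G], logical=[F,G,A,E,l,D,f]
After op 6 (replace(2, 'l')): offset=5, physical=[l,E,l,D,f,F,G], logical=[F,G,l,E,l,D,f]
After op 7 (swap(3, 4)): offset=5, physical=[l,l,E,D,f,F,G], logical=[F,G,l,l,E,D,f]

Answer: F,G,l,l,E,D,f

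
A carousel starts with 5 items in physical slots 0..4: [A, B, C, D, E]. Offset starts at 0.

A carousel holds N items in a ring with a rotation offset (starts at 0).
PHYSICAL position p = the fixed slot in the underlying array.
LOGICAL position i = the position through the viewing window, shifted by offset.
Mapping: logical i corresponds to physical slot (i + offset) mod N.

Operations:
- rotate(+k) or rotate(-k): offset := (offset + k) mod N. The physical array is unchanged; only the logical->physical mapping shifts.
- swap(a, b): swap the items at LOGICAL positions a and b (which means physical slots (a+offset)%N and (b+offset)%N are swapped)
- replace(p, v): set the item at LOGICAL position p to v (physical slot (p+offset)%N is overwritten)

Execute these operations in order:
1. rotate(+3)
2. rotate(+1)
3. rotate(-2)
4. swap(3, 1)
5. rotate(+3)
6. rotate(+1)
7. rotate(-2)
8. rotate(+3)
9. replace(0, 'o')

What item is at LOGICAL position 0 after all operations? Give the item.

After op 1 (rotate(+3)): offset=3, physical=[A,B,C,D,E], logical=[D,E,A,B,C]
After op 2 (rotate(+1)): offset=4, physical=[A,B,C,D,E], logical=[E,A,B,C,D]
After op 3 (rotate(-2)): offset=2, physical=[A,B,C,D,E], logical=[C,D,E,A,B]
After op 4 (swap(3, 1)): offset=2, physical=[D,B,C,A,E], logical=[C,A,E,D,B]
After op 5 (rotate(+3)): offset=0, physical=[D,B,C,A,E], logical=[D,B,C,A,E]
After op 6 (rotate(+1)): offset=1, physical=[D,B,C,A,E], logical=[B,C,A,E,D]
After op 7 (rotate(-2)): offset=4, physical=[D,B,C,A,E], logical=[E,D,B,C,A]
After op 8 (rotate(+3)): offset=2, physical=[D,B,C,A,E], logical=[C,A,E,D,B]
After op 9 (replace(0, 'o')): offset=2, physical=[D,B,o,A,E], logical=[o,A,E,D,B]

Answer: o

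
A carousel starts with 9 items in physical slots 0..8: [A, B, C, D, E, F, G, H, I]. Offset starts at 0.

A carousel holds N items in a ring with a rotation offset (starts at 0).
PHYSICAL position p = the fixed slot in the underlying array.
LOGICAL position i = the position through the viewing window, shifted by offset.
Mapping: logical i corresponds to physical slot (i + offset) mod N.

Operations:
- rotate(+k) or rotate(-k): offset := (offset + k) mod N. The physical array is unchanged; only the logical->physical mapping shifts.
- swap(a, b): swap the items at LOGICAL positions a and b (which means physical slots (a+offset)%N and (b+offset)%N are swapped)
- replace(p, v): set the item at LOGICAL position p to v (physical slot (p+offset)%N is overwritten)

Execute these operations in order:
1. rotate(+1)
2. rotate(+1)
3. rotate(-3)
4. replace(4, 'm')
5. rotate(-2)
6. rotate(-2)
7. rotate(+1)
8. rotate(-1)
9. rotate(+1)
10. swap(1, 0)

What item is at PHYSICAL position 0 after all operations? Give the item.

After op 1 (rotate(+1)): offset=1, physical=[A,B,C,D,E,F,G,H,I], logical=[B,C,D,E,F,G,H,I,A]
After op 2 (rotate(+1)): offset=2, physical=[A,B,C,D,E,F,G,H,I], logical=[C,D,E,F,G,H,I,A,B]
After op 3 (rotate(-3)): offset=8, physical=[A,B,C,D,E,F,G,H,I], logical=[I,A,B,C,D,E,F,G,H]
After op 4 (replace(4, 'm')): offset=8, physical=[A,B,C,m,E,F,G,H,I], logical=[I,A,B,C,m,E,F,G,H]
After op 5 (rotate(-2)): offset=6, physical=[A,B,C,m,E,F,G,H,I], logical=[G,H,I,A,B,C,m,E,F]
After op 6 (rotate(-2)): offset=4, physical=[A,B,C,m,E,F,G,H,I], logical=[E,F,G,H,I,A,B,C,m]
After op 7 (rotate(+1)): offset=5, physical=[A,B,C,m,E,F,G,H,I], logical=[F,G,H,I,A,B,C,m,E]
After op 8 (rotate(-1)): offset=4, physical=[A,B,C,m,E,F,G,H,I], logical=[E,F,G,H,I,A,B,C,m]
After op 9 (rotate(+1)): offset=5, physical=[A,B,C,m,E,F,G,H,I], logical=[F,G,H,I,A,B,C,m,E]
After op 10 (swap(1, 0)): offset=5, physical=[A,B,C,m,E,G,F,H,I], logical=[G,F,H,I,A,B,C,m,E]

Answer: A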